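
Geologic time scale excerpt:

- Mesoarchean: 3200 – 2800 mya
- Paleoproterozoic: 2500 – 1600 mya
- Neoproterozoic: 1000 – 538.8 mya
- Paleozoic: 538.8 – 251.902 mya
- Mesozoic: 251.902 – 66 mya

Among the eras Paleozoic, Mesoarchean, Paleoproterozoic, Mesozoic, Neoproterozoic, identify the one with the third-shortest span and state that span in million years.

Mesoarchean, 400 million years

Start − end for each: Paleozoic 538.8 − 251.902 = 286.898; Mesoarchean 3200 − 2800 = 400; Paleoproterozoic 2500 − 1600 = 900; Mesozoic 251.902 − 66 = 185.902; Neoproterozoic 1000 − 538.8 = 461.2.
Ranking these from shortest: Mesozoic < Paleozoic < Mesoarchean < Neoproterozoic < Paleoproterozoic.
Position 3 in that ranking is Mesoarchean, which lasted 400 Myr.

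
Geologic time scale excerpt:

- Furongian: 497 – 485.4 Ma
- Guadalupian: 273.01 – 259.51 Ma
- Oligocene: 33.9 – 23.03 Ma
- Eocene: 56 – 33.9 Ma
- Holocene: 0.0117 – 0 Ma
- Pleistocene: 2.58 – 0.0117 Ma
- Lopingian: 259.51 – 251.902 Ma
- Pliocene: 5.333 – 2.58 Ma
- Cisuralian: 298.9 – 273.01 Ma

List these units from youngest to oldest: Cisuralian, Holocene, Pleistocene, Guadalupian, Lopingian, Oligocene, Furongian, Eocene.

The oldest of these is Furongian (starts 497 Ma) and the youngest is Holocene (ends 0 Ma).
In between, by decreasing start age: Cisuralian (298.9), Guadalupian (273.01), Lopingian (259.51), Eocene (56), Oligocene (33.9), Pleistocene (2.58).
Listing youngest first means reversing that sequence.

Holocene → Pleistocene → Oligocene → Eocene → Lopingian → Guadalupian → Cisuralian → Furongian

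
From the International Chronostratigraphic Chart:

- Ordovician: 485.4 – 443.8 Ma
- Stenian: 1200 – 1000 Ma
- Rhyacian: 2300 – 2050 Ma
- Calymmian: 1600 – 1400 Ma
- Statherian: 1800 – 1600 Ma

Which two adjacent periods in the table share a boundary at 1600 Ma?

The Statherian ends at 1600 Ma and the Calymmian begins at 1600 Ma, so they share that boundary.

Statherian and Calymmian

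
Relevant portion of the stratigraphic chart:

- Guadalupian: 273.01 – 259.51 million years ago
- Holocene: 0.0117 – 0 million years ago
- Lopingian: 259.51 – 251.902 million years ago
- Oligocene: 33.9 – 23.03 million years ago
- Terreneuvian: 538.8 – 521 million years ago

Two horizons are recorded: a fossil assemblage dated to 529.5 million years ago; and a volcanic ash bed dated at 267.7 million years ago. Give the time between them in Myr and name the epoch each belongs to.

Elapsed time: 529.5 − 267.7 = 261.8 Myr.
529.5 Ma lies within 538.8–521 Ma: Terreneuvian.
267.7 Ma lies within 273.01–259.51 Ma: Guadalupian.

261.8 million years apart; the first in the Terreneuvian, the second in the Guadalupian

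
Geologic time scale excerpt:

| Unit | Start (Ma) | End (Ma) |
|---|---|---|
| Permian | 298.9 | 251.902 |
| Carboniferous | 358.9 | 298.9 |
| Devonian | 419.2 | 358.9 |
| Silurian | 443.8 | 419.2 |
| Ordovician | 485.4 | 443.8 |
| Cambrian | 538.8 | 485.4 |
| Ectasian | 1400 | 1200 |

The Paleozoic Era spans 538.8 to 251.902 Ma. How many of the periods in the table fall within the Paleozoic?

6

Periods inside 538.8–251.902 Ma: Cambrian, Ordovician, Silurian, Devonian, Carboniferous, Permian — 6 in total.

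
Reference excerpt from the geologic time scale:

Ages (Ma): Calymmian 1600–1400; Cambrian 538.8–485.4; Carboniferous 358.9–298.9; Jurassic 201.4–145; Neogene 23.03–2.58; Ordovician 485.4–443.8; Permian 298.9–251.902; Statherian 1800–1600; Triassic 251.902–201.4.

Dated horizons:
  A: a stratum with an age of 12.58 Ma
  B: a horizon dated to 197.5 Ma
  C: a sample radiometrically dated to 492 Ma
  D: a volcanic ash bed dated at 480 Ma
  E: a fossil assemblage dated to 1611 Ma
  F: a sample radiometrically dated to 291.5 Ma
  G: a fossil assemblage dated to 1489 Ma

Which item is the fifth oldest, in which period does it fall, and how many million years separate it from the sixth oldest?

Larger Ma means older, so oldest first: E 1611 > G 1489 > C 492 > D 480 > F 291.5 > B 197.5 > A 12.58.
Counting 5 along gives F (291.5 Ma); the excerpt puts that inside the Permian, 298.9–251.902 Ma.
Next in line is B (197.5 Ma), and 291.5 − 197.5 = 94 Myr.

F, in the Permian; 94 million years to B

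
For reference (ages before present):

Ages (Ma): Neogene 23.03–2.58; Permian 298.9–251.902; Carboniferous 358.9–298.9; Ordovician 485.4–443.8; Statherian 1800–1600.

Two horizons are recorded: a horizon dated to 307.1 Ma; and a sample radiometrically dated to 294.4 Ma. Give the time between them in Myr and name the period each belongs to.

12.7 million years apart; the first in the Carboniferous, the second in the Permian

Elapsed time: 307.1 − 294.4 = 12.7 Myr.
307.1 Ma lies within 358.9–298.9 Ma: Carboniferous.
294.4 Ma lies within 298.9–251.902 Ma: Permian.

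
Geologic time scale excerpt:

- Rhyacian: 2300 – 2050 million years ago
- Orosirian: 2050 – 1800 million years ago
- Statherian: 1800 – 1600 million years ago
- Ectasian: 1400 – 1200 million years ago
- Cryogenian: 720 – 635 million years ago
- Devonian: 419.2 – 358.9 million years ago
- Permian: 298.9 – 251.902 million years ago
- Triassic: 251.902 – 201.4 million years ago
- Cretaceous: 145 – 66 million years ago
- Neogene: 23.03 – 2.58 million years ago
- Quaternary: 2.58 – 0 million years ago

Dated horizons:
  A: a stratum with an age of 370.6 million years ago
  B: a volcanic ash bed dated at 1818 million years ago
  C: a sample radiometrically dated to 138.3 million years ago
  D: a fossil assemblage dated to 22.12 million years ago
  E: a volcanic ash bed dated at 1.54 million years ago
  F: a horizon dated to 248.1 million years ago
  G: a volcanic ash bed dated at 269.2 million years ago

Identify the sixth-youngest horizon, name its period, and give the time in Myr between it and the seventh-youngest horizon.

Smaller Ma means younger, so youngest first: E 1.54 < D 22.12 < C 138.3 < F 248.1 < G 269.2 < A 370.6 < B 1818.
Counting 6 along gives A (370.6 Ma); the excerpt puts that inside the Devonian, 419.2–358.9 Ma.
Next in line is B (1818 Ma), and 1818 − 370.6 = 1447.4 Myr.

A, in the Devonian; 1447.4 million years to B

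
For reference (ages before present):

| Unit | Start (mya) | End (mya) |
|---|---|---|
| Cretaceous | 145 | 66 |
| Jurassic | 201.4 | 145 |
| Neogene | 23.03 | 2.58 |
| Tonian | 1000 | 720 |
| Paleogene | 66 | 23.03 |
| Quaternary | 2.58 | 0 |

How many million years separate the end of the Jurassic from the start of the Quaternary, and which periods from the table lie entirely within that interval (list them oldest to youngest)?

142.42 million years; Cretaceous, Paleogene, Neogene

End of Jurassic = 145 Ma; start of Quaternary = 2.58 Ma.
Gap = 145 − 2.58 = 142.42 Myr.
Periods wholly inside 145–2.58 Ma: Cretaceous (145–66), Paleogene (66–23.03), Neogene (23.03–2.58).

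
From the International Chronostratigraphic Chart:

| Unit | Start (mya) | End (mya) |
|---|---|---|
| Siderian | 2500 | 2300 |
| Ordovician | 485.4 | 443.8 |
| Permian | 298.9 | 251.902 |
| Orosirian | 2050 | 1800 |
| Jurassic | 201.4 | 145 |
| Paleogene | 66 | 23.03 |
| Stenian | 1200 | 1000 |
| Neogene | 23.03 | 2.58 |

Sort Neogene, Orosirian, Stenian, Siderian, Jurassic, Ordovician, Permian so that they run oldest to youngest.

Siderian, Orosirian, Stenian, Ordovician, Permian, Jurassic, Neogene

Read off each span (Ma): Neogene 23.03–2.58; Orosirian 2050–1800; Stenian 1200–1000; Siderian 2500–2300; Jurassic 201.4–145; Ordovician 485.4–443.8; Permian 298.9–251.902.
Larger Ma is older, so oldest→youngest is Siderian, Orosirian, Stenian, Ordovician, Permian, Jurassic, Neogene.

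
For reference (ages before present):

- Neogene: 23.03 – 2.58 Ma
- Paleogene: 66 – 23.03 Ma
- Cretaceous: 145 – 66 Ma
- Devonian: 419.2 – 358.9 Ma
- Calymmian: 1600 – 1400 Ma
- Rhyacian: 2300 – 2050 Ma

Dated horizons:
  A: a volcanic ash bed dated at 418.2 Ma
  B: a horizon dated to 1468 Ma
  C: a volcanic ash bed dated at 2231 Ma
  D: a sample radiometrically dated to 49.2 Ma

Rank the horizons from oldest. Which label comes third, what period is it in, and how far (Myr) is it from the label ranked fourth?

Larger Ma means older, so oldest first: C 2231 > B 1468 > A 418.2 > D 49.2.
Counting 3 along gives A (418.2 Ma); the excerpt puts that inside the Devonian, 419.2–358.9 Ma.
Next in line is D (49.2 Ma), and 418.2 − 49.2 = 369 Myr.

A, in the Devonian; 369 million years to D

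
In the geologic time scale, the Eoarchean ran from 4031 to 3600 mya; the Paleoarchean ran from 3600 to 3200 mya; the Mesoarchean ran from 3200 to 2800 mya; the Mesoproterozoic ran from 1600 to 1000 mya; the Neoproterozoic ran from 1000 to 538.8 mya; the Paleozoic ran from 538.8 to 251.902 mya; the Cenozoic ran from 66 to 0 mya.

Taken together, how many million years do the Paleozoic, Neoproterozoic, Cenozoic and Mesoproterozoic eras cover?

Duration is start − end for each: (538.8 − 251.902) + (1000 − 538.8) + (66 − 0) + (1600 − 1000).
That is 286.898 + 461.2 + 66 + 600, which totals 1414.098 million years.

1414.098 million years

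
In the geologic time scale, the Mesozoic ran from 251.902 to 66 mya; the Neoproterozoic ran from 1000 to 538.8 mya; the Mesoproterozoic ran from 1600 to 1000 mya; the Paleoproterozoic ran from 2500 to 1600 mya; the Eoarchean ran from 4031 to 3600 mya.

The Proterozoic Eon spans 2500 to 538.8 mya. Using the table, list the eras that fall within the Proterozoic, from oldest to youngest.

Eras with both bounds inside 2500–538.8 Ma: Paleoproterozoic (2500–1600), Mesoproterozoic (1600–1000), Neoproterozoic (1000–538.8).

Paleoproterozoic, Mesoproterozoic, Neoproterozoic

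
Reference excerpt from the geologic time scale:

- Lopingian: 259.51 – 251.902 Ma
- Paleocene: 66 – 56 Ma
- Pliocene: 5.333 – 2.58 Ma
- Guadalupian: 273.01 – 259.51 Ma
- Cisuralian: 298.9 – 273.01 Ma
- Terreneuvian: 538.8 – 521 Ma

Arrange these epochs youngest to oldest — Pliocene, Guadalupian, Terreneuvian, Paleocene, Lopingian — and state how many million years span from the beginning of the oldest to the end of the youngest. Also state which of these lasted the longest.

Pliocene → Paleocene → Lopingian → Guadalupian → Terreneuvian; total span 536.22 Myr; longest is Terreneuvian

From the excerpt: Pliocene 5.333–2.58; Guadalupian 273.01–259.51; Terreneuvian 538.8–521; Paleocene 66–56; Lopingian 259.51–251.902 (Ma).
Larger Ma is earlier, so the oldest is Terreneuvian and the youngest is Pliocene; youngest to oldest: Pliocene, Paleocene, Lopingian, Guadalupian, Terreneuvian.
Oldest start 538.8 minus youngest end 2.58 gives 536.22 Myr overall.
Individual lengths (start − end): Pliocene 2.753; Guadalupian 13.5; Lopingian 7.608; Paleocene 10; Terreneuvian 17.8. The largest is Terreneuvian at 17.8 Myr.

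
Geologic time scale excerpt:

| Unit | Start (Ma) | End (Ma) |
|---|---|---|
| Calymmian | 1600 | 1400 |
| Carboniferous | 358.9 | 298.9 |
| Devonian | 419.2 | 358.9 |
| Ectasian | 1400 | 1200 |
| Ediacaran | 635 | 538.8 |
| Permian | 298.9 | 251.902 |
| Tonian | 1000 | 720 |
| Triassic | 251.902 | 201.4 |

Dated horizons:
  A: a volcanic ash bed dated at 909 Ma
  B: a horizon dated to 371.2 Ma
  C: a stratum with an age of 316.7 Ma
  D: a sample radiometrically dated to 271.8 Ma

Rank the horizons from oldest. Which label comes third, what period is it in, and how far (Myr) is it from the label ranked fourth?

Sorted oldest-first by Ma: A (909), B (371.2), C (316.7), D (271.8).
The third oldest is C at 316.7 Ma, which lies in 358.9–298.9 Ma: the Carboniferous.
The fourth oldest is D at 271.8 Ma; separation = |316.7 − 271.8| = 44.9 Myr.

C, in the Carboniferous; 44.9 million years to D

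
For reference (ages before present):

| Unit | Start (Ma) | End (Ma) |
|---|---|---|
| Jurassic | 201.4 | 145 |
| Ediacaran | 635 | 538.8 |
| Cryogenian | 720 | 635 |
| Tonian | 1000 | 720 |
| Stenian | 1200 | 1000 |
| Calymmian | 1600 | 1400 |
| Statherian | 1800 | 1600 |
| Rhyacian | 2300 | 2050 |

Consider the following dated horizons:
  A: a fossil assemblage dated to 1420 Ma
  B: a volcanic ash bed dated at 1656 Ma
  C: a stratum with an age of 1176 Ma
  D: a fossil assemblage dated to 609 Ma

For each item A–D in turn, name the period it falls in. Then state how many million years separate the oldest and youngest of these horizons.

Match each age against the start–end ranges in the excerpt: A = 1420 Ma → Calymmian (1600–1400); B = 1656 Ma → Statherian (1800–1600); C = 1176 Ma → Stenian (1200–1000); D = 609 Ma → Ediacaran (635–538.8).
The largest age is 1656 Ma and the smallest is 609 Ma; their difference is 1047 Myr.

A — Calymmian; B — Statherian; C — Stenian; D — Ediacaran; span 1047 million years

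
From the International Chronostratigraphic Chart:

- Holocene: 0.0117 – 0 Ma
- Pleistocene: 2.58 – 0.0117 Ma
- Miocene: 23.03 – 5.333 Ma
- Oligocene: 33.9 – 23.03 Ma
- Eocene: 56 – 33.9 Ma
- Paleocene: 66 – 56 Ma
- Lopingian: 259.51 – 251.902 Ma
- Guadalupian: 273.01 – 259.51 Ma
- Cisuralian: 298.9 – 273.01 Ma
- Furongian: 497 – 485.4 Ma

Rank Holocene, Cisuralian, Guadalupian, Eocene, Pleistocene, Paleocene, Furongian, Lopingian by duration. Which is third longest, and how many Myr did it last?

Guadalupian, 13.5 million years

Start − end for each: Holocene 0.0117 − 0 = 0.0117; Cisuralian 298.9 − 273.01 = 25.89; Guadalupian 273.01 − 259.51 = 13.5; Eocene 56 − 33.9 = 22.1; Pleistocene 2.58 − 0.0117 = 2.5683; Paleocene 66 − 56 = 10; Furongian 497 − 485.4 = 11.6; Lopingian 259.51 − 251.902 = 7.608.
Ranking these from longest: Cisuralian > Eocene > Guadalupian > Furongian > Paleocene > Lopingian > Pleistocene > Holocene.
Position 3 in that ranking is Guadalupian, which lasted 13.5 Myr.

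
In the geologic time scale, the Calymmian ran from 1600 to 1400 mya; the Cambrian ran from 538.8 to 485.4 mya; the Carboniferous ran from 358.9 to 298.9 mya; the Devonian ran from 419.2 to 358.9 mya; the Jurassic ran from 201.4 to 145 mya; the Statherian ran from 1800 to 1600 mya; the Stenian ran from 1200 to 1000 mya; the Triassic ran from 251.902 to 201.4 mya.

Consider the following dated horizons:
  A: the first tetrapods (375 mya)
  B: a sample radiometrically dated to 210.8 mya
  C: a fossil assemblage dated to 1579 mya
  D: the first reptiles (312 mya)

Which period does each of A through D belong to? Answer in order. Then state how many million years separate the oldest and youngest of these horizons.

A: 375 Ma lies in 419.2–358.9 Ma, so Devonian.
B: 210.8 Ma lies in 251.902–201.4 Ma, so Triassic.
C: 1579 Ma lies in 1600–1400 Ma, so Calymmian.
D: 312 Ma lies in 358.9–298.9 Ma, so Carboniferous.
Oldest = 1579 Ma, youngest = 210.8 Ma → span 1368.2 Myr.

A — Devonian; B — Triassic; C — Calymmian; D — Carboniferous; span 1368.2 million years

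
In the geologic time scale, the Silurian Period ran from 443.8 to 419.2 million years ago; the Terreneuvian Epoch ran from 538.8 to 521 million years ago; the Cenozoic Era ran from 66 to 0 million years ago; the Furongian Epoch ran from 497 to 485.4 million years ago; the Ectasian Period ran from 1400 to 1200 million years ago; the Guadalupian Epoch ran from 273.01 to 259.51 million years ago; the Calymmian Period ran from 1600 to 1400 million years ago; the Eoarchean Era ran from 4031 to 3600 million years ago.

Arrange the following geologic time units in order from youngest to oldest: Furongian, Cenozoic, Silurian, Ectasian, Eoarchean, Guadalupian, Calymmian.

Sorting by start age (ascending Ma, since larger Ma = older): Cenozoic began 66, Guadalupian began 273.01, Silurian began 443.8, Furongian began 497, Ectasian began 1400, Calymmian began 1600, Eoarchean began 4031.

Cenozoic, Guadalupian, Silurian, Furongian, Ectasian, Calymmian, Eoarchean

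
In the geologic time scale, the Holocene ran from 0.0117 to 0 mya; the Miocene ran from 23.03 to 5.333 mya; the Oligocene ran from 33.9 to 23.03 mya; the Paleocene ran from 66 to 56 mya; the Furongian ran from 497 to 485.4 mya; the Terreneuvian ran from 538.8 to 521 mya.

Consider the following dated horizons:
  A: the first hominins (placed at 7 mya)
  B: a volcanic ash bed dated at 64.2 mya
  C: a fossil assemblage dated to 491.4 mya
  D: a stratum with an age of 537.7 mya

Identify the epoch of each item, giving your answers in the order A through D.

A: 7 Ma lies in 23.03–5.333 Ma, so Miocene.
B: 64.2 Ma lies in 66–56 Ma, so Paleocene.
C: 491.4 Ma lies in 497–485.4 Ma, so Furongian.
D: 537.7 Ma lies in 538.8–521 Ma, so Terreneuvian.

A — Miocene; B — Paleocene; C — Furongian; D — Terreneuvian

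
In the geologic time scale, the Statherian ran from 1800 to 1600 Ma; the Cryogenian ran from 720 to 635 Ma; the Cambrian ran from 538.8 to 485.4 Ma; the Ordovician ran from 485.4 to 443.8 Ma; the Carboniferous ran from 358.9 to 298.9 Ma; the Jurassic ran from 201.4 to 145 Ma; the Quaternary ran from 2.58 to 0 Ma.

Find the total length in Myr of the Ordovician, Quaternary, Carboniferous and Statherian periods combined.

304.18 million years

Each duration: Ordovician = 41.6; Quaternary = 2.58; Carboniferous = 60; Statherian = 200.
Sum: 41.6 + 2.58 + 60 + 200 = 304.18 Myr.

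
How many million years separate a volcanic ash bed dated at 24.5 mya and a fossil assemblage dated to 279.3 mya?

254.8 million years

279.3 − 24.5 = 254.8 million years.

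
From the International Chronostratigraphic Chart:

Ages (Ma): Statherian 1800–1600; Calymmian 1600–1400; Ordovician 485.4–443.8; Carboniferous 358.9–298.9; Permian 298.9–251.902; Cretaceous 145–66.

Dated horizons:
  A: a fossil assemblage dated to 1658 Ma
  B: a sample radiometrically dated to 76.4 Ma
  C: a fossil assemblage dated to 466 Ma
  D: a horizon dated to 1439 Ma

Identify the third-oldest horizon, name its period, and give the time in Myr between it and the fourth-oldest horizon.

C, in the Ordovician; 389.6 million years to B

Larger Ma means older, so oldest first: A 1658 > D 1439 > C 466 > B 76.4.
Counting 3 along gives C (466 Ma); the excerpt puts that inside the Ordovician, 485.4–443.8 Ma.
Next in line is B (76.4 Ma), and 466 − 76.4 = 389.6 Myr.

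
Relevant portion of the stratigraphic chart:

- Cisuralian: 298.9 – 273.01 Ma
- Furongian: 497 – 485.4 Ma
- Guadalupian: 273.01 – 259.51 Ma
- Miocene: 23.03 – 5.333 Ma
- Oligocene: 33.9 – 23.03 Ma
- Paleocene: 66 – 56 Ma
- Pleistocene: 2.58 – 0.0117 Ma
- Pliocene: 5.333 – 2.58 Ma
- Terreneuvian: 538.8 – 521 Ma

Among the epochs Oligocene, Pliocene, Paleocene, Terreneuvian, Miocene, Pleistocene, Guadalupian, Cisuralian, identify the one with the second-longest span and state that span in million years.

Start − end for each: Oligocene 33.9 − 23.03 = 10.87; Pliocene 5.333 − 2.58 = 2.753; Paleocene 66 − 56 = 10; Terreneuvian 538.8 − 521 = 17.8; Miocene 23.03 − 5.333 = 17.697; Pleistocene 2.58 − 0.0117 = 2.5683; Guadalupian 273.01 − 259.51 = 13.5; Cisuralian 298.9 − 273.01 = 25.89.
Ranking these from longest: Cisuralian > Terreneuvian > Miocene > Guadalupian > Oligocene > Paleocene > Pliocene > Pleistocene.
Position 2 in that ranking is Terreneuvian, which lasted 17.8 Myr.

Terreneuvian, 17.8 million years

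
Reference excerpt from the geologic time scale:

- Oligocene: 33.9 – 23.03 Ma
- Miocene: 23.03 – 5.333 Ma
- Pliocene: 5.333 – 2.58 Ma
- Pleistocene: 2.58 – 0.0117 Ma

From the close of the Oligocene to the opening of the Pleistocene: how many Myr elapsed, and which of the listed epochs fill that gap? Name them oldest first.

The Oligocene closes at 23.03 Ma and the Pleistocene opens at 2.58 Ma, so the interval is 23.03 − 2.58 = 20.45 Myr.
An epoch fits inside if it starts at or after 23.03 Ma and ends at or before 2.58 Ma; oldest first that gives Miocene, Pliocene.

20.45 million years; Miocene, Pliocene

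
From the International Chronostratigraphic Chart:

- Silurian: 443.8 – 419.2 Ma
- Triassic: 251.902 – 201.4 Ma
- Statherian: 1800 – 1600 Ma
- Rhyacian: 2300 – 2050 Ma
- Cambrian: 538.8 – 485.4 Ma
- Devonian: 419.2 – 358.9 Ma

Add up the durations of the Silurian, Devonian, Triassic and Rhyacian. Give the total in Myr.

Each duration: Silurian = 24.6; Devonian = 60.3; Triassic = 50.502; Rhyacian = 250.
Sum: 24.6 + 60.3 + 50.502 + 250 = 385.402 Myr.

385.402 million years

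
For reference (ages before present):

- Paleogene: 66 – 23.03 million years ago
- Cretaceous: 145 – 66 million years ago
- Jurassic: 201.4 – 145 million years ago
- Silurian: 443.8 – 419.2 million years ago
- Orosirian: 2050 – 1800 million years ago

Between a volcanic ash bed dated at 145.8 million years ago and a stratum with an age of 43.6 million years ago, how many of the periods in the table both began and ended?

1

The older date is 145.8 Ma and the younger is 43.6 Ma.
Periods with start < 145.8 and end > 43.6 Ma: Cretaceous (145–66).
That is 1 complete period.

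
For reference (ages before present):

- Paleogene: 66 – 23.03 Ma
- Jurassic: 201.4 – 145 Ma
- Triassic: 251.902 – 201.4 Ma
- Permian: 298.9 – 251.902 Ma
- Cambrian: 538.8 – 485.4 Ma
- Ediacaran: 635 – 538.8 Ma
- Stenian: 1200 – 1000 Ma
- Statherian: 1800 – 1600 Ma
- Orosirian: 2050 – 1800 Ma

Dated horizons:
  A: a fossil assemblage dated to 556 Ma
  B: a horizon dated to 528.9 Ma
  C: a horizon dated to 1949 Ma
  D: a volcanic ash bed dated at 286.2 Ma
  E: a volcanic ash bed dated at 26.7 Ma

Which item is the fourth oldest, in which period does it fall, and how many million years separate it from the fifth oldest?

D, in the Permian; 259.5 million years to E

Larger Ma means older, so oldest first: C 1949 > A 556 > B 528.9 > D 286.2 > E 26.7.
Counting 4 along gives D (286.2 Ma); the excerpt puts that inside the Permian, 298.9–251.902 Ma.
Next in line is E (26.7 Ma), and 286.2 − 26.7 = 259.5 Myr.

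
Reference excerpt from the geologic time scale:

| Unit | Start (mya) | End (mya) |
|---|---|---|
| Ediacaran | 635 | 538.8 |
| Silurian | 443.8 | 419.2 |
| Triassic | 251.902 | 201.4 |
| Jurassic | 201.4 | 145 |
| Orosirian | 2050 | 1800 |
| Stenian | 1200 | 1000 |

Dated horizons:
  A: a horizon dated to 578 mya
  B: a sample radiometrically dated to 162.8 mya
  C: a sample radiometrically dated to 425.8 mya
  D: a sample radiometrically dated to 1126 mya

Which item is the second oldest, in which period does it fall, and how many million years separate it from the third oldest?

Larger Ma means older, so oldest first: D 1126 > A 578 > C 425.8 > B 162.8.
Counting 2 along gives A (578 Ma); the excerpt puts that inside the Ediacaran, 635–538.8 Ma.
Next in line is C (425.8 Ma), and 578 − 425.8 = 152.2 Myr.

A, in the Ediacaran; 152.2 million years to C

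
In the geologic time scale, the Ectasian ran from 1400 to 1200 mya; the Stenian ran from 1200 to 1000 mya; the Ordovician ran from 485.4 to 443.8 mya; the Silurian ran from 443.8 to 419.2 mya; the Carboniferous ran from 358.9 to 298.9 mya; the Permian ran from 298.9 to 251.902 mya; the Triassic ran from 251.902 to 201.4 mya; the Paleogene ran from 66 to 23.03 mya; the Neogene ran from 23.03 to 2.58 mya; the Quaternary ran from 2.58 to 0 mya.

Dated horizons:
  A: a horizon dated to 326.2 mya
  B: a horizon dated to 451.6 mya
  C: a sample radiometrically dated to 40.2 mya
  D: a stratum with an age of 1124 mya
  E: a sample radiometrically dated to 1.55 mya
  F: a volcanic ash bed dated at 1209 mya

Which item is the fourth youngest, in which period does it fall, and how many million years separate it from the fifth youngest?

Smaller Ma means younger, so youngest first: E 1.55 < C 40.2 < A 326.2 < B 451.6 < D 1124 < F 1209.
Counting 4 along gives B (451.6 Ma); the excerpt puts that inside the Ordovician, 485.4–443.8 Ma.
Next in line is D (1124 Ma), and 1124 − 451.6 = 672.4 Myr.

B, in the Ordovician; 672.4 million years to D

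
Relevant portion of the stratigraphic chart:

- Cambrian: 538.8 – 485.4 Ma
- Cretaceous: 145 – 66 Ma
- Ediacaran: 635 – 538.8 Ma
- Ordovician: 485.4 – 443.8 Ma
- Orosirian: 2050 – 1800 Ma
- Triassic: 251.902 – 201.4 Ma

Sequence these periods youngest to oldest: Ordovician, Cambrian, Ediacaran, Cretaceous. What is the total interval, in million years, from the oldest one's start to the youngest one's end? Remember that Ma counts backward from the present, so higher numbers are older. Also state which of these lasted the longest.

Cretaceous, Ordovician, Cambrian, Ediacaran; total span 569 Myr; longest is Ediacaran

Start ages (Ma): Ediacaran 635, Cambrian 538.8, Ordovician 485.4, Cretaceous 145.
Ordered youngest to oldest: Cretaceous, Ordovician, Cambrian, Ediacaran.
Span = 635 − 66 = 569 Myr.
Durations: Cambrian 53.4, Ediacaran 96.2, Cretaceous 79, Ordovician 41.6 → longest is Ediacaran (96.2 Myr).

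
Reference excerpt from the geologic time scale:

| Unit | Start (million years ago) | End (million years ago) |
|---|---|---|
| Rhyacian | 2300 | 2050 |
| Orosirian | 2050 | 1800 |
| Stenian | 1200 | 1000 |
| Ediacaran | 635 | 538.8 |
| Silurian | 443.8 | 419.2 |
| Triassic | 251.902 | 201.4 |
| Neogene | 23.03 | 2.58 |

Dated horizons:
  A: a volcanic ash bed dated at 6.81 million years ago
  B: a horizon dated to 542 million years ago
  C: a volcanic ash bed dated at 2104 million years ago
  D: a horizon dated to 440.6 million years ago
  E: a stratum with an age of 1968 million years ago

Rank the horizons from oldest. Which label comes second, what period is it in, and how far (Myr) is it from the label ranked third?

E, in the Orosirian; 1426 million years to B

Sorted oldest-first by Ma: C (2104), E (1968), B (542), D (440.6), A (6.81).
The second oldest is E at 1968 Ma, which lies in 2050–1800 Ma: the Orosirian.
The third oldest is B at 542 Ma; separation = |1968 − 542| = 1426 Myr.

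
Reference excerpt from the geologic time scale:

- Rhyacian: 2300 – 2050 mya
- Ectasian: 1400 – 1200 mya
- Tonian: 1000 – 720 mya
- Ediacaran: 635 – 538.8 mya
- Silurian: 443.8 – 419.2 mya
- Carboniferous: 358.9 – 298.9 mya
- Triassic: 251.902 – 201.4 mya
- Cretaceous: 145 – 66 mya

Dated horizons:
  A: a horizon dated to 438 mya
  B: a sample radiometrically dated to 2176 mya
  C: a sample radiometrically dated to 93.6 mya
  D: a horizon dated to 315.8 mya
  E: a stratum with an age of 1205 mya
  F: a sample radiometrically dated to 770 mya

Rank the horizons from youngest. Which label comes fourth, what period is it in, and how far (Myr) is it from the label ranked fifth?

F, in the Tonian; 435 million years to E

Sorted youngest-first by Ma: C (93.6), D (315.8), A (438), F (770), E (1205), B (2176).
The fourth youngest is F at 770 Ma, which lies in 1000–720 Ma: the Tonian.
The fifth youngest is E at 1205 Ma; separation = |770 − 1205| = 435 Myr.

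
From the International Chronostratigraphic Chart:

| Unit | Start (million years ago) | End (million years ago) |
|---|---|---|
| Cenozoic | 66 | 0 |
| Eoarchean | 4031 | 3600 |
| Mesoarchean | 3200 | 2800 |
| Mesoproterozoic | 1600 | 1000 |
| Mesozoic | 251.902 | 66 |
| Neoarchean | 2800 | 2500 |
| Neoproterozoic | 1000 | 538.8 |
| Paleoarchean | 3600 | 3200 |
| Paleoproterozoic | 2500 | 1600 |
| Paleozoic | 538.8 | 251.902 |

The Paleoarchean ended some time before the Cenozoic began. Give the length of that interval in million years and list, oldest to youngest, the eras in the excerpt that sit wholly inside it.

3134 million years; Mesoarchean, Neoarchean, Paleoproterozoic, Mesoproterozoic, Neoproterozoic, Paleozoic, Mesozoic

The Paleoarchean closes at 3200 Ma and the Cenozoic opens at 66 Ma, so the interval is 3200 − 66 = 3134 Myr.
An era fits inside if it starts at or after 3200 Ma and ends at or before 66 Ma; oldest first that gives Mesoarchean, Neoarchean, Paleoproterozoic, Mesoproterozoic, Neoproterozoic, Paleozoic, Mesozoic.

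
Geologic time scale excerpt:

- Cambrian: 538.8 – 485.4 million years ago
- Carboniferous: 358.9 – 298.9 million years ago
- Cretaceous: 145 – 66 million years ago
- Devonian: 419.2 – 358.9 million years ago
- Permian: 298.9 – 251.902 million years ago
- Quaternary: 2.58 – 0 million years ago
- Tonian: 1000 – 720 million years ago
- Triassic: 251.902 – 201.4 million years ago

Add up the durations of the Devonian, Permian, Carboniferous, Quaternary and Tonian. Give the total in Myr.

Each duration: Devonian = 60.3; Permian = 46.998; Carboniferous = 60; Quaternary = 2.58; Tonian = 280.
Sum: 60.3 + 46.998 + 60 + 2.58 + 280 = 449.878 Myr.

449.878 million years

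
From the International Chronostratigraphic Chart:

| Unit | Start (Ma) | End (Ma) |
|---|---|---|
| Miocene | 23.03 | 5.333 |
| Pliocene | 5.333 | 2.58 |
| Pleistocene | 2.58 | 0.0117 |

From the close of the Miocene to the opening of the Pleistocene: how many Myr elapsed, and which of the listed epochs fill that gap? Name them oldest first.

End of Miocene = 5.333 Ma; start of Pleistocene = 2.58 Ma.
Gap = 5.333 − 2.58 = 2.753 Myr.
Epochs wholly inside 5.333–2.58 Ma: Pliocene (5.333–2.58).

2.753 million years; Pliocene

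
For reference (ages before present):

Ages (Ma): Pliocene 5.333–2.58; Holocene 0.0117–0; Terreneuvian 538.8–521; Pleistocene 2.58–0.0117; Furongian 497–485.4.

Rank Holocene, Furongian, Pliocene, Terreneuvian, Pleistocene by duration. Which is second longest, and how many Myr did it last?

Furongian, 11.6 million years

Start − end for each: Holocene 0.0117 − 0 = 0.0117; Furongian 497 − 485.4 = 11.6; Pliocene 5.333 − 2.58 = 2.753; Terreneuvian 538.8 − 521 = 17.8; Pleistocene 2.58 − 0.0117 = 2.5683.
Ranking these from longest: Terreneuvian > Furongian > Pliocene > Pleistocene > Holocene.
Position 2 in that ranking is Furongian, which lasted 11.6 Myr.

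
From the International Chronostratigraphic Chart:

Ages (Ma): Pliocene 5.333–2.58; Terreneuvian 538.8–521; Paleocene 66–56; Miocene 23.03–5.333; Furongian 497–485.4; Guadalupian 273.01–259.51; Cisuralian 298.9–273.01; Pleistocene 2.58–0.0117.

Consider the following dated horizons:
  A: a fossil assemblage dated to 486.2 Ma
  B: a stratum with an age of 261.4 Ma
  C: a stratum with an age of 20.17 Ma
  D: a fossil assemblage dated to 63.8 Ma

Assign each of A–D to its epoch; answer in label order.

A: 486.2 Ma lies in 497–485.4 Ma, so Furongian.
B: 261.4 Ma lies in 273.01–259.51 Ma, so Guadalupian.
C: 20.17 Ma lies in 23.03–5.333 Ma, so Miocene.
D: 63.8 Ma lies in 66–56 Ma, so Paleocene.

A — Furongian; B — Guadalupian; C — Miocene; D — Paleocene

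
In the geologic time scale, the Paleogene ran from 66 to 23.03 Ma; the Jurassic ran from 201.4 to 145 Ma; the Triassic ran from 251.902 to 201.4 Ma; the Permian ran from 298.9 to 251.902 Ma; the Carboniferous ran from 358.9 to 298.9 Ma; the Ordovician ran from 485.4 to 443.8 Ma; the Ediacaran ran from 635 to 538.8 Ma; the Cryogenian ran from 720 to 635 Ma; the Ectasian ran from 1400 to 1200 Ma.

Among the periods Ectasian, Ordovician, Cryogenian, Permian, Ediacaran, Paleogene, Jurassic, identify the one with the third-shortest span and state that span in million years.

Start − end for each: Ectasian 1400 − 1200 = 200; Ordovician 485.4 − 443.8 = 41.6; Cryogenian 720 − 635 = 85; Permian 298.9 − 251.902 = 46.998; Ediacaran 635 − 538.8 = 96.2; Paleogene 66 − 23.03 = 42.97; Jurassic 201.4 − 145 = 56.4.
Ranking these from shortest: Ordovician < Paleogene < Permian < Jurassic < Cryogenian < Ediacaran < Ectasian.
Position 3 in that ranking is Permian, which lasted 46.998 Myr.

Permian, 46.998 million years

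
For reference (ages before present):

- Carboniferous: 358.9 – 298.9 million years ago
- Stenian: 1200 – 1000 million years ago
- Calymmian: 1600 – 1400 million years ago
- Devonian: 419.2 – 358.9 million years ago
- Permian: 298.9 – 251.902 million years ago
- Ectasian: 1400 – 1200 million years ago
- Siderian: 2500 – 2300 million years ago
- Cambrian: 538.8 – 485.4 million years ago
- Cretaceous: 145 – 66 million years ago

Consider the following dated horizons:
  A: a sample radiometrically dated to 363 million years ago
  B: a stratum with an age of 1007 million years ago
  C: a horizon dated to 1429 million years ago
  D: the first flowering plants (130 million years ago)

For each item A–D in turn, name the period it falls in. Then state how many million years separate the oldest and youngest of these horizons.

Match each age against the start–end ranges in the excerpt: A = 363 Ma → Devonian (419.2–358.9); B = 1007 Ma → Stenian (1200–1000); C = 1429 Ma → Calymmian (1600–1400); D = 130 Ma → Cretaceous (145–66).
The largest age is 1429 Ma and the smallest is 130 Ma; their difference is 1299 Myr.

A — Devonian; B — Stenian; C — Calymmian; D — Cretaceous; span 1299 million years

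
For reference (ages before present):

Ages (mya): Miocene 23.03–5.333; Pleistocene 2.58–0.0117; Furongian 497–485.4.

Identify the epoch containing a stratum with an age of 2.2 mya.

Pleistocene

2.2 Ma lies between 2.58 and 0.0117 Ma, so it falls in the Pleistocene.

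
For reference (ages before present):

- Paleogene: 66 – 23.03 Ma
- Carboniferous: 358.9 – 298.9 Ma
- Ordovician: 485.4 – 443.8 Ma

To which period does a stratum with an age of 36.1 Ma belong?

36.1 Ma lies between 66 and 23.03 Ma, so it falls in the Paleogene.

Paleogene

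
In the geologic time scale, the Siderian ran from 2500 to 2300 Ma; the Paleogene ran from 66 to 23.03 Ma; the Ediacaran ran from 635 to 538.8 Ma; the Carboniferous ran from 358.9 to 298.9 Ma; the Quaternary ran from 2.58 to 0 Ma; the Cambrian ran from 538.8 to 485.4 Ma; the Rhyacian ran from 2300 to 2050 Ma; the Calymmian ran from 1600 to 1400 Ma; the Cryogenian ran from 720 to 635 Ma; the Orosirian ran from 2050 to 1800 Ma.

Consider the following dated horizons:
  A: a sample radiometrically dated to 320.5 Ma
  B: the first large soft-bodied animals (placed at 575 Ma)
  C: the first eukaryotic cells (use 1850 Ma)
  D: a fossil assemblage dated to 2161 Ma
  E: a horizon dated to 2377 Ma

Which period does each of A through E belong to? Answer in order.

A — Carboniferous; B — Ediacaran; C — Orosirian; D — Rhyacian; E — Siderian

A: 320.5 Ma lies in 358.9–298.9 Ma, so Carboniferous.
B: 575 Ma lies in 635–538.8 Ma, so Ediacaran.
C: 1850 Ma lies in 2050–1800 Ma, so Orosirian.
D: 2161 Ma lies in 2300–2050 Ma, so Rhyacian.
E: 2377 Ma lies in 2500–2300 Ma, so Siderian.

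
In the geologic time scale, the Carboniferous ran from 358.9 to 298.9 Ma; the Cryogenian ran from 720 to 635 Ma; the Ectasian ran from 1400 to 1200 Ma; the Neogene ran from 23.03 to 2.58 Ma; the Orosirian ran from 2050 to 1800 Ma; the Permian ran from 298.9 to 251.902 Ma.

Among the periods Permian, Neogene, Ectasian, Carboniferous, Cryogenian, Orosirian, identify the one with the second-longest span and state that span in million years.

Durations: Permian 46.998; Neogene 20.45; Ectasian 200; Carboniferous 60; Cryogenian 85; Orosirian 250 Myr.
Sorted longest-first: Orosirian (250), Ectasian (200), Cryogenian (85), Carboniferous (60), Permian (46.998), Neogene (20.45).
The second longest is Ectasian at 200 Myr.

Ectasian, 200 million years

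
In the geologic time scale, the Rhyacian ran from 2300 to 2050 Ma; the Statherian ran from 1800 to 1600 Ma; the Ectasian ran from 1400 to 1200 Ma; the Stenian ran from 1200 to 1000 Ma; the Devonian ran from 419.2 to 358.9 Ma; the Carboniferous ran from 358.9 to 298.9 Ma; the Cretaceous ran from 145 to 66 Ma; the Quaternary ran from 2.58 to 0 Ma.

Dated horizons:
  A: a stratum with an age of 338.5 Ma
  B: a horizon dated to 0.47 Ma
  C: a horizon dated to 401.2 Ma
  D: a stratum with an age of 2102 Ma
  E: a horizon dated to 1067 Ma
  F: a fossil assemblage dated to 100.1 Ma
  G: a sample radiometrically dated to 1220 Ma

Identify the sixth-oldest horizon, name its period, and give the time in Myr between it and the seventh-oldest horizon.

Sorted oldest-first by Ma: D (2102), G (1220), E (1067), C (401.2), A (338.5), F (100.1), B (0.47).
The sixth oldest is F at 100.1 Ma, which lies in 145–66 Ma: the Cretaceous.
The seventh oldest is B at 0.47 Ma; separation = |100.1 − 0.47| = 99.63 Myr.

F, in the Cretaceous; 99.63 million years to B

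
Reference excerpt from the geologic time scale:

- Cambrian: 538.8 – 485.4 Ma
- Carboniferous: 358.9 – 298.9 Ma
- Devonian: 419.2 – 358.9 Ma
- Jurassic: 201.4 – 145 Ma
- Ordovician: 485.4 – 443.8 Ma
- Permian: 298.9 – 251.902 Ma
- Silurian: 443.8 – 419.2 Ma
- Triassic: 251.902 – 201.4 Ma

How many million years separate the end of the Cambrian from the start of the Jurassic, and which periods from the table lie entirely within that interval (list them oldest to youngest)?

284 million years; Ordovician, Silurian, Devonian, Carboniferous, Permian, Triassic

The Cambrian closes at 485.4 Ma and the Jurassic opens at 201.4 Ma, so the interval is 485.4 − 201.4 = 284 Myr.
A period fits inside if it starts at or after 485.4 Ma and ends at or before 201.4 Ma; oldest first that gives Ordovician, Silurian, Devonian, Carboniferous, Permian, Triassic.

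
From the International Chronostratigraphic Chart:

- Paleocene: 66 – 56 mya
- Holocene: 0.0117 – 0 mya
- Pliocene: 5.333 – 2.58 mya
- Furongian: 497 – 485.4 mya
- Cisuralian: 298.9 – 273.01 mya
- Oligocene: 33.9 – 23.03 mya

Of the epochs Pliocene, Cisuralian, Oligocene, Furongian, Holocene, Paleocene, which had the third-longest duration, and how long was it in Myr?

Durations: Pliocene 2.753; Cisuralian 25.89; Oligocene 10.87; Furongian 11.6; Holocene 0.0117; Paleocene 10 Myr.
Sorted longest-first: Cisuralian (25.89), Furongian (11.6), Oligocene (10.87), Paleocene (10), Pliocene (2.753), Holocene (0.0117).
The third longest is Oligocene at 10.87 Myr.

Oligocene, 10.87 million years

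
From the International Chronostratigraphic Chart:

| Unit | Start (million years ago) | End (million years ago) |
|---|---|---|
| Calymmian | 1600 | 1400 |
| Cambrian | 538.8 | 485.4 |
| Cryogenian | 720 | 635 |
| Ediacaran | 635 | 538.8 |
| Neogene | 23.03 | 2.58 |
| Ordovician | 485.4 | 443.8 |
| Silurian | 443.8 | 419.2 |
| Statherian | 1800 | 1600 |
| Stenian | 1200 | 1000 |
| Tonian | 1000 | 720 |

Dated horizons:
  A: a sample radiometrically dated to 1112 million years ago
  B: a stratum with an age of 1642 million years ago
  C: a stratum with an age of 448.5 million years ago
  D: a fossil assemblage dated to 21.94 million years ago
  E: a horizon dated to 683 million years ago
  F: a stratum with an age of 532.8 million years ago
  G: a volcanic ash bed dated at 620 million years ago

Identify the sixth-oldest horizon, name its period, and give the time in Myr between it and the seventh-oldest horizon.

C, in the Ordovician; 426.56 million years to D

Sorted oldest-first by Ma: B (1642), A (1112), E (683), G (620), F (532.8), C (448.5), D (21.94).
The sixth oldest is C at 448.5 Ma, which lies in 485.4–443.8 Ma: the Ordovician.
The seventh oldest is D at 21.94 Ma; separation = |448.5 − 21.94| = 426.56 Myr.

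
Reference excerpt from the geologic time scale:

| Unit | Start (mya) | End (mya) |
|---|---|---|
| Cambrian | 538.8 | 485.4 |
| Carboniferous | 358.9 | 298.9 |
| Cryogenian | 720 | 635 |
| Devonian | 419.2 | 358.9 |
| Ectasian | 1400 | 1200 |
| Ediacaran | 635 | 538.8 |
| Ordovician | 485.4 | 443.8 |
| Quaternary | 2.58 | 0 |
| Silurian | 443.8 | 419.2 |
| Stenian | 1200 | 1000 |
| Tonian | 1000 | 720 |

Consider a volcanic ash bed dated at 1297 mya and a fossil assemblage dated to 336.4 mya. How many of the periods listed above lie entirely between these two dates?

1297 Ma sits inside the Ectasian (1400–1200) and 336.4 Ma inside the Carboniferous (358.9–298.9); neither of those is wholly between the two dates.
The listed periods lying completely between them are Stenian, Tonian, Cryogenian, Ediacaran, Cambrian, Ordovician, Silurian, Devonian — 8 in all.

8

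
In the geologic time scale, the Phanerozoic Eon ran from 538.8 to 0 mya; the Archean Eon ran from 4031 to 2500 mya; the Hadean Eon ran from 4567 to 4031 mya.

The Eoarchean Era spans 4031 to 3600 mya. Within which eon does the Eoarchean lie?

Archean

The Eoarchean (4031–3600 Ma) lies entirely within 4031–2500 Ma, the Archean Eon.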